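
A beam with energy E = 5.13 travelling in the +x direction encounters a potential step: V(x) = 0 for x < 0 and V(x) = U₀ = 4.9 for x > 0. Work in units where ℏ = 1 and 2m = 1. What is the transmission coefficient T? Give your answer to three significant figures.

On each side the TISE gives plane waves with k = √(2m(E − V))/ℏ: k₁ = √(2·½·5.13) = 2.265, k₂ = √(2·½·0.23) = 0.4796.
Matching ψ and ψ′ at x = 0 gives r = (k₁ − k₂)/(k₁ + k₂), so R = r² = 0.4232 and T = 1 − R = 0.5768.

T = 0.577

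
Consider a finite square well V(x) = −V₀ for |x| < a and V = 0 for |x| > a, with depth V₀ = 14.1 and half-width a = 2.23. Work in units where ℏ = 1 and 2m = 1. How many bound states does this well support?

N = 6

The dimensionless depth is z₀ = a√(2mV₀)/ℏ = 2.23 × √(14.10) = 8.374.
The even/odd transcendental equations gain one root per π/2 in z₀, giving N = 1 + ⌊2z₀/π⌋ = 1 + ⌊5.331⌋ = 6.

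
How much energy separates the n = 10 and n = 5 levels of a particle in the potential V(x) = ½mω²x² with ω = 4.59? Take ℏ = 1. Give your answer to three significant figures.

E_n = ℏω(n + ½), so ΔE = (10 − 5) ℏω = 5 × 4.59 = 22.95.

ΔE = 23.0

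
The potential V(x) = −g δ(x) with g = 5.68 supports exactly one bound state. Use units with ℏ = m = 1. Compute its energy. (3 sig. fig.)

The bound state is ψ(x) = √κ e^{−κ|x|}. The derivative jump ψ'(0⁺) − ψ'(0⁻) = −(2mg/ℏ²)ψ(0) fixes κ = mg/ℏ² = 5.680.
Then E = −ℏ²κ²/(2m) = −mg²/(2ℏ²) = -16.13.

E = -16.1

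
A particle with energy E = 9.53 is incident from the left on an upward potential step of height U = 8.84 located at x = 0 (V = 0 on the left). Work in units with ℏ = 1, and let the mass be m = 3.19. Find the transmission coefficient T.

The wavenumbers are k₁ = √(2mE)/ℏ = 7.798 on the left and k₂ = √(2m(E − U))/ℏ = 2.098 on the right.
Matching ψ and ψ′ at x = 0 gives r = (k₁ − k₂)/(k₁ + k₂), so R = r² = 0.3317 and T = 1 − R = 0.6683.

T = 0.668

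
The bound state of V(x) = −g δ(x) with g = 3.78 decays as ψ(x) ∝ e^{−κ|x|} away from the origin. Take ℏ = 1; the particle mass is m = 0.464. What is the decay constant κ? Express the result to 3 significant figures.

κ = 1.75

Integrating the TISE across x = 0 gives the cusp condition ψ'(0⁺) − ψ'(0⁻) = −(2mg/ℏ²)ψ(0).
With ψ ∝ e^{−κ|x|} this yields −2κ = −2mg/ℏ², so κ = mg/ℏ² = 1.754.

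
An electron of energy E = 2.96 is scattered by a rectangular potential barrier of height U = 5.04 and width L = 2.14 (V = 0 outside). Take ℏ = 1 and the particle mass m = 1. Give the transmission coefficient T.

T = 0.000627

Since E < U the interior solution is evanescent with decay constant κ = √(2m(U − E))/ℏ = 2.040.
κL = 4.365, sinh(κL) = 39.31.
The exact tunnelling result is T⁻¹ = 1 + U² sinh²(κL) / [4E(U − E)] = 1595, so T = 0.000627.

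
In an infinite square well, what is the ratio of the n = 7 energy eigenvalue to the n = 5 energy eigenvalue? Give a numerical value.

1.96

Since E_n ∝ n², the ratio is (7/5)² = 1.96.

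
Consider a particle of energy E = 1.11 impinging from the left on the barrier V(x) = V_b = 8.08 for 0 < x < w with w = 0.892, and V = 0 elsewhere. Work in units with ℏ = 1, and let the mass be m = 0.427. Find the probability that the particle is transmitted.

E < V_b: inside the barrier ψ ∝ e^{±κx} with κ = √(2m(V_b − E))/ℏ = 2.440.
κw = 2.176, sinh(κw) = 4.350.
The exact tunnelling result is T⁻¹ = 1 + V_b² sinh²(κw) / [4E(V_b − E)] = 40.92, so T = 0.0244.

T = 0.0244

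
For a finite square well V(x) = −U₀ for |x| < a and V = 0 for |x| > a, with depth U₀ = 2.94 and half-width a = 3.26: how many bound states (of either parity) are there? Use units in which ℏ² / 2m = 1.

N = 4

Define the well-strength parameter z₀ = (a/ℏ)√(2mU₀) = 3.26 × √(2·0.5·2.94) = 5.590.
A new bound state (alternating even/odd) appears each time z₀ passes a multiple of π/2, so N = ⌊2z₀/π⌋ + 1 = ⌊3.559⌋ + 1 = 4.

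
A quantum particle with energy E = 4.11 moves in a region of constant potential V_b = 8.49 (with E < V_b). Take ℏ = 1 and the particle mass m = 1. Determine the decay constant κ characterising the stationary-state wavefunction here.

Since E < V_b the TISE in this region is ψ'' = κ²ψ with κ = √(2m(V_b − E))/ℏ.
κ = √(2 × 1 × 4.38) = 2.960.

κ = 2.96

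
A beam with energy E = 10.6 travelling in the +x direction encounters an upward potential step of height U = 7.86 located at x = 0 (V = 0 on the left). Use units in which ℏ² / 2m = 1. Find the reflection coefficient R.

The wavenumbers are k₁ = √(2mE)/ℏ = 3.256 on the left and k₂ = √(2m(E − U))/ℏ = 1.655 on the right.
Continuity of ψ and ψ′ at the step yields the reflection amplitude r = (k₁ − k₂)/(k₁ + k₂) = 0.3259; thus R = |r|² = 0.1062, T = 0.8938.

R = 0.106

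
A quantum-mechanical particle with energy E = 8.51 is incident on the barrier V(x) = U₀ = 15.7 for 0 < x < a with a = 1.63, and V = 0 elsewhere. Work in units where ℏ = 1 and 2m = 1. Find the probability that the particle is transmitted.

E < U₀: inside the barrier ψ ∝ e^{±κx} with κ = √(2m(U₀ − E))/ℏ = 2.681.
κa = 4.371, sinh(κa) = 39.54.
Matching ψ, ψ′ at both faces gives T = [1 + U₀² sinh²(κa) / (4E(U₀ − E))]⁻¹ = 1/1576 = 0.000635.

T = 0.000635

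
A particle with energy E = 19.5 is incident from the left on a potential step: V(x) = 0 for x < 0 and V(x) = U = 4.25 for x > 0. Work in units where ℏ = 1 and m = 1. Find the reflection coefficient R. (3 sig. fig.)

R = 0.00377

On each side the TISE gives plane waves with k = √(2m(E − V))/ℏ: k₁ = √(2·1·19.5) = 6.245, k₂ = √(2·1·15.25) = 5.523.
Continuity of ψ and ψ′ at the step yields the reflection amplitude r = (k₁ − k₂)/(k₁ + k₂) = 0.06138; thus R = |r|² = 0.003768, T = 0.9962.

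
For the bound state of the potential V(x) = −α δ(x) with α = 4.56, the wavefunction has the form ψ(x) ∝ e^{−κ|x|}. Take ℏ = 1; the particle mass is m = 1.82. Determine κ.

Integrating the TISE across x = 0 gives the cusp condition ψ'(0⁺) − ψ'(0⁻) = −(2mα/ℏ²)ψ(0).
With ψ ∝ e^{−κ|x|} this yields −2κ = −2mα/ℏ², so κ = mα/ℏ² = 8.299.

κ = 8.30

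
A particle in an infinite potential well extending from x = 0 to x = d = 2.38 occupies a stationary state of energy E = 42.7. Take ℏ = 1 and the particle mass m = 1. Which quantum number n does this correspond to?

n = 7

For an infinite well E_n = n²π²ℏ²/(2md²), so n = (d/πℏ)√(2mE).
n = (2.38/π) × √(2 × 1 × 42.7) = 7.001 → n = 7.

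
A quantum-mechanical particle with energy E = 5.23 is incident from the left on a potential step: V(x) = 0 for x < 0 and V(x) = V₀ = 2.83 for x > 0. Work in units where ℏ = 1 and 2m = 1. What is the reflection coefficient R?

R = 0.0370

On each side the TISE gives plane waves with k = √(2m(E − V))/ℏ: k₁ = √(2·½·5.23) = 2.287, k₂ = √(2·½·2.4) = 1.549.
Matching ψ and ψ′ at x = 0 gives r = (k₁ − k₂)/(k₁ + k₂), so R = r² = 0.03698 and T = 1 − R = 0.9630.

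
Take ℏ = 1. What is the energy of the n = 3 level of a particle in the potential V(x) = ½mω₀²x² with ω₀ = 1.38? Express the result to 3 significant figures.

E = 4.83

Using E_n = (n + ½)ℏω₀: E_3 = 3.5 × 1.38 = 4.830.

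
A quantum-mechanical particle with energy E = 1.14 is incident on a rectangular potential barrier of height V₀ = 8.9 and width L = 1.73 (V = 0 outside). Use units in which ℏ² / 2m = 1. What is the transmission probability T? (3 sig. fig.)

T = 0.000116

E < V₀: inside the barrier ψ ∝ e^{±κx} with κ = √(2m(V₀ − E))/ℏ = 2.786.
κL = 4.819, sinh(κL) = 61.93.
The exact tunnelling result is T⁻¹ = 1 + V₀² sinh²(κL) / [4E(V₀ − E)] = 8586, so T = 0.000116.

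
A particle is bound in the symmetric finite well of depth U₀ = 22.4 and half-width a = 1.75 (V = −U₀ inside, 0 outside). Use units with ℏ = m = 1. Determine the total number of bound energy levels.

Define the well-strength parameter z₀ = (a/ℏ)√(2mU₀) = 1.75 × √(2·1·22.4) = 11.71.
A new bound state (alternating even/odd) appears each time z₀ passes a multiple of π/2, so N = ⌊2z₀/π⌋ + 1 = ⌊7.457⌋ + 1 = 8.

N = 8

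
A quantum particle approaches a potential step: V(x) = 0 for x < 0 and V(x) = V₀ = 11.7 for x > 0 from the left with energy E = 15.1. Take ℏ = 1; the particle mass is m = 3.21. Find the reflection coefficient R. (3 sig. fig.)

The wavenumbers are k₁ = √(2mE)/ℏ = 9.846 on the left and k₂ = √(2m(E − V₀))/ℏ = 4.672 on the right.
Matching ψ and ψ′ at x = 0 gives r = (k₁ − k₂)/(k₁ + k₂), so R = r² = 0.1270 and T = 1 − R = 0.8730.

R = 0.127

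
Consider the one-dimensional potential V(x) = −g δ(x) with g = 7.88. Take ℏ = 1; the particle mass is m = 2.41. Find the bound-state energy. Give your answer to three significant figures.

For x ≠ 0 the bound state is ψ ∝ e^{−κ|x|}; integrating the TISE across the delta gives the cusp condition 2κ = 2mg/ℏ², so κ = 18.99.
Then E = −ℏ²κ²/(2m) = −mg²/(2ℏ²) = -74.82.

E = -74.8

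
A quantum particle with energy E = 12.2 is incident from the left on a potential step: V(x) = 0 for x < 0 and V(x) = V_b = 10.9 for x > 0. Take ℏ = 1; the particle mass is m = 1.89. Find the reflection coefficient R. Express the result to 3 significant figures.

R = 0.258

The wavenumbers are k₁ = √(2mE)/ℏ = 6.791 on the left and k₂ = √(2m(E − V_b))/ℏ = 2.217 on the right.
Matching ψ and ψ′ at x = 0 gives r = (k₁ − k₂)/(k₁ + k₂), so R = r² = 0.2579 and T = 1 − R = 0.7421.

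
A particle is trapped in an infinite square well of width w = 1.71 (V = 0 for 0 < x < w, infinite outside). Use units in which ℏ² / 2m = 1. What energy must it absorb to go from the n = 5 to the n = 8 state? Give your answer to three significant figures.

E_n = n²π²ℏ²/(2mw²), so ΔE = (8² − 5²) π²ℏ²/(2mw²).
ΔE = 39 × π² / (2 × 0.5 × 1.71²) = 131.6.

ΔE = 132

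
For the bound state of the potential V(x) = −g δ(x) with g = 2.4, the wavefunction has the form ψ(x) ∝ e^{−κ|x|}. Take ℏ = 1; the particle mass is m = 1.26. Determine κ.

Integrate −(ℏ²/2m)ψ'' − gδ(x)ψ = Eψ from −ε to +ε: the ψ'' term gives ψ'(0⁺) − ψ'(0⁻) and the δ term gives −(2mg/ℏ²)ψ(0).
With ψ ∝ e^{−κ|x|} this yields −2κ = −2mg/ℏ², so κ = mg/ℏ² = 3.024.

κ = 3.02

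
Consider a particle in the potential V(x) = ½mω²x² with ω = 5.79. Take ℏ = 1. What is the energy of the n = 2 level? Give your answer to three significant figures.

The oscillator eigenvalues are E_n = ℏω(n + ½), so E_2 = 5.79 × 2.5 = 14.48.

E = 14.5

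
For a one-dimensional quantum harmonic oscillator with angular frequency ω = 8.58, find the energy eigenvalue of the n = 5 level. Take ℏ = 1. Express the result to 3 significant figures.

Using E_n = (n + ½)ℏω: E_5 = 5.5 × 8.58 = 47.19.

E = 47.2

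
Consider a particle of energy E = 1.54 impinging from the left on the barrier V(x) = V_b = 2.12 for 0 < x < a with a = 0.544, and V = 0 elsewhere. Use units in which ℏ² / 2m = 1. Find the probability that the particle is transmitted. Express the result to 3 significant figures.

E < V_b: inside the barrier ψ ∝ e^{±κx} with κ = √(2m(V_b − E))/ℏ = 0.7616.
κa = 0.4143, sinh(κa) = 0.4263.
The exact tunnelling result is T⁻¹ = 1 + V_b² sinh²(κa) / [4E(V_b − E)] = 1.229, so T = 0.814.

T = 0.814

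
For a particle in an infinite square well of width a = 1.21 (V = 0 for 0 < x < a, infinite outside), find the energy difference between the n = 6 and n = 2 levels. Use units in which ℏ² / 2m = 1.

ΔE = 216

E_n = n²π²ℏ²/(2ma²), so ΔE = (6² − 2²) π²ℏ²/(2ma²).
ΔE = 32 × π² / (2 × 0.5 × 1.21²) = 215.7.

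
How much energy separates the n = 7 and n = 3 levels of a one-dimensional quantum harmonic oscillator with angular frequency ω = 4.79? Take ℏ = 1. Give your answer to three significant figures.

E_n = ℏω(n + ½), so ΔE = (7 − 3) ℏω = 4 × 4.79 = 19.16.

ΔE = 19.2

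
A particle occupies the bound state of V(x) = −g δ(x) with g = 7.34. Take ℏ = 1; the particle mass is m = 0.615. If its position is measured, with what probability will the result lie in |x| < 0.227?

P = 0.871

The normalised bound state is ψ = √κ e^{−κ|x|} with κ = mg/ℏ² = 4.514.
P(|x| < d) = ∫_{−d}^{d} κ e^{−2κ|x|} dx = 1 − e^{−2κd} = 1 − e^{−2.049} = 0.8712.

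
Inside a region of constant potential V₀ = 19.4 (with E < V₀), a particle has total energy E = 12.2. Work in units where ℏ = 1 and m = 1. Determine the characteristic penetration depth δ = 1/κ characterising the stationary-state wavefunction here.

Since E < V₀ the TISE in this region is ψ'' = κ²ψ with κ = √(2m(V₀ − E))/ℏ.
κ = √(2 × 1 × 7.2) = 3.795. The penetration depth is δ = 1/κ = 0.264.

δ = 0.264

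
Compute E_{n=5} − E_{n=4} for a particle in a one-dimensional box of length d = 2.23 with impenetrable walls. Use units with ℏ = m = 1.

E_n = n²π²ℏ²/(2md²), so ΔE = (5² − 4²) π²ℏ²/(2md²).
ΔE = 9 × π² / (2 × 1 × 2.23²) = 8.931.

ΔE = 8.93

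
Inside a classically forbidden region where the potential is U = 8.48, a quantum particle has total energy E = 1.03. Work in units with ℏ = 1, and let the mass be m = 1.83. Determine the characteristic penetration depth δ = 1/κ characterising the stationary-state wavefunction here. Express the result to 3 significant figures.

Since E < U the TISE in this region is ψ'' = κ²ψ with κ = √(2m(U − E))/ℏ.
κ = √(2 × 1.83 × 7.45) = 5.222. The penetration depth is δ = 1/κ = 0.192.

δ = 0.192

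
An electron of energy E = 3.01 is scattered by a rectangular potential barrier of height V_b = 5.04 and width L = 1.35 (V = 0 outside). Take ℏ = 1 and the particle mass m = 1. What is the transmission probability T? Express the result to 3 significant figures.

T = 0.0166

E < V_b: inside the barrier ψ ∝ e^{±κx} with κ = √(2m(V_b − E))/ℏ = 2.015.
κL = 2.720, sinh(κL) = 7.559.
Matching ψ, ψ′ at both faces gives T = [1 + V_b² sinh²(κL) / (4E(V_b − E))]⁻¹ = 1/60.38 = 0.0166.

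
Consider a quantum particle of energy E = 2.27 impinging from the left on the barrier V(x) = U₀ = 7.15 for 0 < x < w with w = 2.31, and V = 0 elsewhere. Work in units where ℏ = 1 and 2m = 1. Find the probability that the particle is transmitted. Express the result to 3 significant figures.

T = 0.000128

Since E < U₀ the interior solution is evanescent with decay constant κ = √(2m(U₀ − E))/ℏ = 2.209.
κw = 5.103, sinh(κw) = 82.25.
The exact tunnelling result is T⁻¹ = 1 + U₀² sinh²(κw) / [4E(U₀ − E)] = 7806, so T = 0.000128.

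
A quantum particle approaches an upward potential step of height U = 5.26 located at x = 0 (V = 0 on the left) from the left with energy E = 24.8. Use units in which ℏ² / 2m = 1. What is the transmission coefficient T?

The wavenumbers are k₁ = √(2mE)/ℏ = 4.980 on the left and k₂ = √(2m(E − U))/ℏ = 4.420 on the right.
Continuity of ψ and ψ′ at the step yields the reflection amplitude r = (k₁ − k₂)/(k₁ + k₂) = 0.05952; thus R = |r|² = 0.003543, T = 0.9965.

T = 0.996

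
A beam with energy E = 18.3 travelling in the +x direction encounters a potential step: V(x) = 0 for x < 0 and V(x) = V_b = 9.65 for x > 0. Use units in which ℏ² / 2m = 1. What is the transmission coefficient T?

T = 0.966

The wavenumbers are k₁ = √(2mE)/ℏ = 4.278 on the left and k₂ = √(2m(E − V_b))/ℏ = 2.941 on the right.
Continuity of ψ and ψ′ at the step yields the reflection amplitude r = (k₁ − k₂)/(k₁ + k₂) = 0.1852; thus R = |r|² = 0.03429, T = 0.9657.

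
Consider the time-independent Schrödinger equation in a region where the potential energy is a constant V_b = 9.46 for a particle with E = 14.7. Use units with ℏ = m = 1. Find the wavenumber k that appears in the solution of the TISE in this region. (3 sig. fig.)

k = 3.24

With E > V_b the solution is oscillatory, ψ ∝ e^{±ikx} with k = √(2m(E − V_b))/ℏ.
k = √(2 × 1 × 5.24) = 3.237.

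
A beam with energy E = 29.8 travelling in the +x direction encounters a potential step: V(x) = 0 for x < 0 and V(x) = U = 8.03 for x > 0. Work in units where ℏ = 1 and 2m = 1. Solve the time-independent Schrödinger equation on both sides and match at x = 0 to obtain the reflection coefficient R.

The wavenumbers are k₁ = √(2mE)/ℏ = 5.459 on the left and k₂ = √(2m(E − U))/ℏ = 4.666 on the right.
Continuity of ψ and ψ′ at the step yields the reflection amplitude r = (k₁ − k₂)/(k₁ + k₂) = 0.07833; thus R = |r|² = 0.006136, T = 0.9939.

R = 0.00614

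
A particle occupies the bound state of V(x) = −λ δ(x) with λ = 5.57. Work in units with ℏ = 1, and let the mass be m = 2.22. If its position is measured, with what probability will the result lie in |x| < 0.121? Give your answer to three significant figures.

P = 0.950

The normalised bound state is ψ = √κ e^{−κ|x|} with κ = mλ/ℏ² = 12.37.
P(|x| < d) = ∫_{−d}^{d} κ e^{−2κ|x|} dx = 1 − e^{−2κd} = 1 − e^{−2.992} = 0.9498.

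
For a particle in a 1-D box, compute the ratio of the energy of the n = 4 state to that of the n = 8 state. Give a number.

Since E_n ∝ n², the ratio is (4/8)² = 0.25.

0.25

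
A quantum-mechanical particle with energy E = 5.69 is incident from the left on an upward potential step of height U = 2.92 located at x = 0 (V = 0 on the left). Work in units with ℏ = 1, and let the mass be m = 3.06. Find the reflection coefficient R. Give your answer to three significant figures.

On each side the TISE gives plane waves with k = √(2m(E − V))/ℏ: k₁ = √(2·3.06·5.69) = 5.901, k₂ = √(2·3.06·2.77) = 4.117.
Matching ψ and ψ′ at x = 0 gives r = (k₁ − k₂)/(k₁ + k₂), so R = r² = 0.03170 and T = 1 − R = 0.9683.

R = 0.0317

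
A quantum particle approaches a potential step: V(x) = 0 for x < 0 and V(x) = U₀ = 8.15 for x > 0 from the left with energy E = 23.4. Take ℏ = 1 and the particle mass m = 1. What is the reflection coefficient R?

R = 0.0114

The wavenumbers are k₁ = √(2mE)/ℏ = 6.841 on the left and k₂ = √(2m(E − U₀))/ℏ = 5.523 on the right.
Continuity of ψ and ψ′ at the step yields the reflection amplitude r = (k₁ − k₂)/(k₁ + k₂) = 0.1066; thus R = |r|² = 0.01137, T = 0.9886.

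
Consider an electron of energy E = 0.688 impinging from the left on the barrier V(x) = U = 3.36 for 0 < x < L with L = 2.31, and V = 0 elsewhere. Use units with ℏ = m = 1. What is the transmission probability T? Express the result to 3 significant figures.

Since E < U the interior solution is evanescent with decay constant κ = √(2m(U − E))/ℏ = 2.312.
κL = 5.340, sinh(κL) = 104.3.
The exact tunnelling result is T⁻¹ = 1 + U² sinh²(κL) / [4E(U − E)] = 16690, so T = 0.0000599.

T = 0.0000599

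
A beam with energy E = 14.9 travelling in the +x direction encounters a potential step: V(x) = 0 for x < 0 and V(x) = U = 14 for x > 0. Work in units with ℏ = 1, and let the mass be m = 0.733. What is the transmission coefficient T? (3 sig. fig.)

The wavenumbers are k₁ = √(2mE)/ℏ = 4.674 on the left and k₂ = √(2m(E − U))/ℏ = 1.149 on the right.
Matching ψ and ψ′ at x = 0 gives r = (k₁ − k₂)/(k₁ + k₂), so R = r² = 0.3665 and T = 1 − R = 0.6335.

T = 0.633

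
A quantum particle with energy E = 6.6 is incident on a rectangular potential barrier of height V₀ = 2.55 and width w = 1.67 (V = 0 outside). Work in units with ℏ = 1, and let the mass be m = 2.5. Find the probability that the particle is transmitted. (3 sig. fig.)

Above the barrier the interior wavenumber is k₂ = √(2m(E − V₀))/ℏ = 4.500, giving phase k₂w = 7.515.
Matching at both interfaces gives T⁻¹ = 1 + V₀² sin²(k₂w) / [4E(E − V₀)] = 1.054, hence T = 0.949.

T = 0.949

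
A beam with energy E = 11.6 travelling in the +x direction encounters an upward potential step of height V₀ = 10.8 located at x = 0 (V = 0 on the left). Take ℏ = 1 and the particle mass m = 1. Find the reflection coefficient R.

R = 0.341

On each side the TISE gives plane waves with k = √(2m(E − V))/ℏ: k₁ = √(2·1·11.6) = 4.817, k₂ = √(2·1·0.8) = 1.265.
Continuity of ψ and ψ′ at the step yields the reflection amplitude r = (k₁ − k₂)/(k₁ + k₂) = 0.5840; thus R = |r|² = 0.3411, T = 0.6589.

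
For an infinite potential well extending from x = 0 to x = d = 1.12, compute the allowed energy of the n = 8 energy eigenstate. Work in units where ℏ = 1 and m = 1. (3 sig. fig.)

The infinite-well eigenfunctions ψ_n = √(2/d) sin(nπx/d) vanish at both walls, giving E_n = n²π²ℏ²/(2md²).
E_8 = 8² × π² / (2 × 1 × 1.12²) = 251.8.

E = 252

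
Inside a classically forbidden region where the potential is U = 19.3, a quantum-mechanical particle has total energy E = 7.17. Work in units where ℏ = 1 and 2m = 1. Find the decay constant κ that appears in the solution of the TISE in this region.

Since E < U the TISE in this region is ψ'' = κ²ψ with κ = √(2m(U − E))/ℏ.
κ = √(2 × 0.5 × 12.13) = 3.483.

κ = 3.48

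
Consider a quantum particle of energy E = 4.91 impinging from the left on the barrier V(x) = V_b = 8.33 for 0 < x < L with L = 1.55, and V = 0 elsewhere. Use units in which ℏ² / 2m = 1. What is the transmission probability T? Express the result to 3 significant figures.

E < V_b: inside the barrier ψ ∝ e^{±κx} with κ = √(2m(V_b − E))/ℏ = 1.849.
κL = 2.866, sinh(κL) = 8.759.
Matching ψ, ψ′ at both faces gives T = [1 + V_b² sinh²(κL) / (4E(V_b − E))]⁻¹ = 1/80.25 = 0.0125.

T = 0.0125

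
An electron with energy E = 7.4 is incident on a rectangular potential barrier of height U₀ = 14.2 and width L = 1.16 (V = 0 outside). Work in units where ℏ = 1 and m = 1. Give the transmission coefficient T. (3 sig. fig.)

Since E < U₀ the interior solution is evanescent with decay constant κ = √(2m(U₀ − E))/ℏ = 3.688.
κL = 4.278, sinh(κL) = 36.04.
Matching ψ, ψ′ at both faces gives T = [1 + U₀² sinh²(κL) / (4E(U₀ − E))]⁻¹ = 1/1302 = 0.000768.

T = 0.000768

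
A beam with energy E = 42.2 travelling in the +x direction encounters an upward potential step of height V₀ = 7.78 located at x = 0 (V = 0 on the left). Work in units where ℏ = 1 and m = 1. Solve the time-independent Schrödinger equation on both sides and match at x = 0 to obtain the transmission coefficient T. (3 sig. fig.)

The wavenumbers are k₁ = √(2mE)/ℏ = 9.187 on the left and k₂ = √(2m(E − V₀))/ℏ = 8.297 on the right.
Continuity of ψ and ψ′ at the step yields the reflection amplitude r = (k₁ − k₂)/(k₁ + k₂) = 0.05090; thus R = |r|² = 0.002591, T = 0.9974.

T = 0.997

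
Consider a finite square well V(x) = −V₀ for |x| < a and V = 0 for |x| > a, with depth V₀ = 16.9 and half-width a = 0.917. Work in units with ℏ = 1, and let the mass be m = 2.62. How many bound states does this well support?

N = 6

The dimensionless depth is z₀ = a√(2mV₀)/ℏ = 0.917 × √(88.56) = 8.629.
The even/odd transcendental equations gain one root per π/2 in z₀, giving N = 1 + ⌊2z₀/π⌋ = 1 + ⌊5.494⌋ = 6.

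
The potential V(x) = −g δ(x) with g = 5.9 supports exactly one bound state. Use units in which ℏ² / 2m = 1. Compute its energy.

E = -8.70

The bound state is ψ(x) = √κ e^{−κ|x|}. The derivative jump ψ'(0⁺) − ψ'(0⁻) = −(2mg/ℏ²)ψ(0) fixes κ = mg/ℏ² = 2.950.
Then E = −ℏ²κ²/(2m) = −mg²/(2ℏ²) = -8.703.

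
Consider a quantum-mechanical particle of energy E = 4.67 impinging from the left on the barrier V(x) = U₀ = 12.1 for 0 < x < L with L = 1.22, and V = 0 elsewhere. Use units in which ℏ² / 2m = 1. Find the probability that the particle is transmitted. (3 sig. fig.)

E < U₀: inside the barrier ψ ∝ e^{±κx} with κ = √(2m(U₀ − E))/ℏ = 2.726.
κL = 3.325, sinh(κL) = 13.89.
The exact tunnelling result is T⁻¹ = 1 + U₀² sinh²(κL) / [4E(U₀ − E)] = 204.5, so T = 0.00489.

T = 0.00489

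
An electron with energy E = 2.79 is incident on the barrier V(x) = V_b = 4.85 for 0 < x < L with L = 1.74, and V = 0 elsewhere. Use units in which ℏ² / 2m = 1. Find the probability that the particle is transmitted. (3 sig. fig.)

T = 0.0261

E < V_b: inside the barrier ψ ∝ e^{±κx} with κ = √(2m(V_b − E))/ℏ = 1.435.
κL = 2.497, sinh(κL) = 6.034.
The exact tunnelling result is T⁻¹ = 1 + V_b² sinh²(κL) / [4E(V_b − E)] = 38.25, so T = 0.0261.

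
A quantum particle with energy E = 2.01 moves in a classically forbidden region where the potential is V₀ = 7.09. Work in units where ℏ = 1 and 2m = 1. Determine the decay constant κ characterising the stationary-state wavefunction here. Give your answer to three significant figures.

κ = 2.25

Since E < V₀ the TISE in this region is ψ'' = κ²ψ with κ = √(2m(V₀ − E))/ℏ.
κ = √(2 × 0.5 × 5.08) = 2.254.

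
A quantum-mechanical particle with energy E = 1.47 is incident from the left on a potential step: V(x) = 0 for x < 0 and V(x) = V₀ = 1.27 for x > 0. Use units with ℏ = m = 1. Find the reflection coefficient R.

R = 0.213

The wavenumbers are k₁ = √(2mE)/ℏ = 1.715 on the left and k₂ = √(2m(E − V₀))/ℏ = 0.6325 on the right.
Continuity of ψ and ψ′ at the step yields the reflection amplitude r = (k₁ − k₂)/(k₁ + k₂) = 0.4611; thus R = |r|² = 0.2126, T = 0.7874.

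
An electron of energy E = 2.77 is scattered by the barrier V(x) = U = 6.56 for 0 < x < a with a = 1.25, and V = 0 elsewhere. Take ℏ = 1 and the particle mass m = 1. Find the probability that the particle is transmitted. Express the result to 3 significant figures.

E < U: inside the barrier ψ ∝ e^{±κx} with κ = √(2m(U − E))/ℏ = 2.753.
κa = 3.441, sinh(κa) = 15.60.
The exact tunnelling result is T⁻¹ = 1 + U² sinh²(κa) / [4E(U − E)] = 250.4, so T = 0.00399.

T = 0.00399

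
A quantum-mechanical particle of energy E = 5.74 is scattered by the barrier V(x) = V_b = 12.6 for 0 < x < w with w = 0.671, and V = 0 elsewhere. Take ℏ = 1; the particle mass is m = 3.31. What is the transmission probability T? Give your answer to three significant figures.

T = 0.000469

E < V_b: inside the barrier ψ ∝ e^{±κx} with κ = √(2m(V_b − E))/ℏ = 6.739.
κw = 4.522, sinh(κw) = 46.00.
Matching ψ, ψ′ at both faces gives T = [1 + V_b² sinh²(κw) / (4E(V_b − E))]⁻¹ = 1/2133 = 0.000469.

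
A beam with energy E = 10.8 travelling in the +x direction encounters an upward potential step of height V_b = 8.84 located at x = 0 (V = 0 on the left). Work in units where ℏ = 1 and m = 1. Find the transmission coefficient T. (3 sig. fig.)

T = 0.838

On each side the TISE gives plane waves with k = √(2m(E − V))/ℏ: k₁ = √(2·1·10.8) = 4.648, k₂ = √(2·1·1.96) = 1.980.
Matching ψ and ψ′ at x = 0 gives r = (k₁ − k₂)/(k₁ + k₂), so R = r² = 0.1620 and T = 1 − R = 0.8380.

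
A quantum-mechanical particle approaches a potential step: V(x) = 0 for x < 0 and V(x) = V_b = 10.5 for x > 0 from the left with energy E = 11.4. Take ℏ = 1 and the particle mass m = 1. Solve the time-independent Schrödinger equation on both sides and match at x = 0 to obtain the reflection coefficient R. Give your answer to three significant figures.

On each side the TISE gives plane waves with k = √(2m(E − V))/ℏ: k₁ = √(2·1·11.4) = 4.775, k₂ = √(2·1·0.9) = 1.342.
Matching ψ and ψ′ at x = 0 gives r = (k₁ − k₂)/(k₁ + k₂), so R = r² = 0.3151 and T = 1 − R = 0.6849.

R = 0.315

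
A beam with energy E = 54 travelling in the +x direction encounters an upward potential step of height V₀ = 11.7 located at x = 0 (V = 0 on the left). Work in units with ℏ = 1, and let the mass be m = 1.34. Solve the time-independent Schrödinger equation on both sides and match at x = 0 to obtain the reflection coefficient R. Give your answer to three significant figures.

On each side the TISE gives plane waves with k = √(2m(E − V))/ℏ: k₁ = √(2·1.34·54) = 12.03, k₂ = √(2·1.34·42.3) = 10.65.
Matching ψ and ψ′ at x = 0 gives r = (k₁ − k₂)/(k₁ + k₂), so R = r² = 0.003718 and T = 1 − R = 0.9963.

R = 0.00372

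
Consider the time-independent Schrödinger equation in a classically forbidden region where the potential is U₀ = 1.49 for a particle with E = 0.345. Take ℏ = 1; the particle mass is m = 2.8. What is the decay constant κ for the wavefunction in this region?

κ = 2.53

Since E < U₀ the TISE in this region is ψ'' = κ²ψ with κ = √(2m(U₀ − E))/ℏ.
κ = √(2 × 2.8 × 1.145) = 2.532.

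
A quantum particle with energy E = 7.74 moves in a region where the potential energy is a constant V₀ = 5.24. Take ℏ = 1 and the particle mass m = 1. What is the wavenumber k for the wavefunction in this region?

k = 2.24

With E > V₀ the solution is oscillatory, ψ ∝ e^{±ikx} with k = √(2m(E − V₀))/ℏ.
k = √(2 × 1 × 2.5) = 2.236.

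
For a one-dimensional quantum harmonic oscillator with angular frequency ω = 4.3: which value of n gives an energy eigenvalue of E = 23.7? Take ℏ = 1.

Invert E_n = (n + ½)ℏω: n = E/ℏω − ½ = 5.012, so n = 5.

n = 5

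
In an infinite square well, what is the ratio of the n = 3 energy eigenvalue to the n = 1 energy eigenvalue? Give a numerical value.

Since E_n ∝ n², the ratio is (3/1)² = 9.

9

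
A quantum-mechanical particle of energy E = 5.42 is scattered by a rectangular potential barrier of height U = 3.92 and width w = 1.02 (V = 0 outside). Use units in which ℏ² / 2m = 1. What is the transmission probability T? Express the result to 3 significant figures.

T = 0.702

Above the barrier the interior wavenumber is k₂ = √(2m(E − U))/ℏ = 1.225, giving phase k₂w = 1.249.
T = [1 + U² sin²(k₂w) / (4E(E − U))]⁻¹ = 1/1.425 = 0.702.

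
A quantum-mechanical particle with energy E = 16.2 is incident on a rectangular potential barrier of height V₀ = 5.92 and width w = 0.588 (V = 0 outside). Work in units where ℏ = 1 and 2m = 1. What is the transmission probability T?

T = 0.955

Above the barrier the interior wavenumber is k₂ = √(2m(E − V₀))/ℏ = 3.206, giving phase k₂w = 1.885.
T = [1 + V₀² sin²(k₂w) / (4E(E − V₀))]⁻¹ = 1/1.048 = 0.955.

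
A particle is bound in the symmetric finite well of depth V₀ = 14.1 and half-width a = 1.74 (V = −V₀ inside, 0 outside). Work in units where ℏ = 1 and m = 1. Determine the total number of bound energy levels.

Define the well-strength parameter z₀ = (a/ℏ)√(2mV₀) = 1.74 × √(2·1·14.1) = 9.240.
A new bound state (alternating even/odd) appears each time z₀ passes a multiple of π/2, so N = ⌊2z₀/π⌋ + 1 = ⌊5.882⌋ + 1 = 6.

N = 6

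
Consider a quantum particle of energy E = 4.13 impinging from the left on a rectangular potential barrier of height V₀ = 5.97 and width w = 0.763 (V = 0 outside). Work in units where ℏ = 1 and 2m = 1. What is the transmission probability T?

Since E < V₀ the interior solution is evanescent with decay constant κ = √(2m(V₀ − E))/ℏ = 1.356.
κw = 1.035, sinh(κw) = 1.230.
Matching ψ, ψ′ at both faces gives T = [1 + V₀² sinh²(κw) / (4E(V₀ − E))]⁻¹ = 1/2.774 = 0.361.

T = 0.361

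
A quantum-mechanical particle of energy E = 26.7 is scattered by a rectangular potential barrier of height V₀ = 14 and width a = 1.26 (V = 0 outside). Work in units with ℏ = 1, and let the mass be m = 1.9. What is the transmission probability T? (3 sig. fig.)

T = 0.947

Above the barrier the interior wavenumber is k₂ = √(2m(E − V₀))/ℏ = 6.947, giving phase k₂a = 8.753.
T = [1 + V₀² sin²(k₂a) / (4E(E − V₀))]⁻¹ = 1/1.056 = 0.947.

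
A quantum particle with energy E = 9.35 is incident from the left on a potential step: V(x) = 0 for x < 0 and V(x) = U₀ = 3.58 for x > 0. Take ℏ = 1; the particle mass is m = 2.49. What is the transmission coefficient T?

On each side the TISE gives plane waves with k = √(2m(E − V))/ℏ: k₁ = √(2·2.49·9.35) = 6.824, k₂ = √(2·2.49·5.77) = 5.360.
Matching ψ and ψ′ at x = 0 gives r = (k₁ − k₂)/(k₁ + k₂), so R = r² = 0.01442 and T = 1 − R = 0.9856.

T = 0.986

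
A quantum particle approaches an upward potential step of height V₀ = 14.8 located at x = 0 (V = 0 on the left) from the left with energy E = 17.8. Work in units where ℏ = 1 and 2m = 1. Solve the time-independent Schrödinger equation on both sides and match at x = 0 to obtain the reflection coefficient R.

R = 0.175

The wavenumbers are k₁ = √(2mE)/ℏ = 4.219 on the left and k₂ = √(2m(E − V₀))/ℏ = 1.732 on the right.
Matching ψ and ψ′ at x = 0 gives r = (k₁ − k₂)/(k₁ + k₂), so R = r² = 0.1746 and T = 1 − R = 0.8254.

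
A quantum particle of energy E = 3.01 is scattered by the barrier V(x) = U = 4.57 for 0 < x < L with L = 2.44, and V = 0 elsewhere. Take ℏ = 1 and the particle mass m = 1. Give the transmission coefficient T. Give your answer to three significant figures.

T = 0.000649

Since E < U the interior solution is evanescent with decay constant κ = √(2m(U − E))/ℏ = 1.766.
κL = 4.310, sinh(κL) = 37.21.
Matching ψ, ψ′ at both faces gives T = [1 + U² sinh²(κL) / (4E(U − E))]⁻¹ = 1/1541 = 0.000649.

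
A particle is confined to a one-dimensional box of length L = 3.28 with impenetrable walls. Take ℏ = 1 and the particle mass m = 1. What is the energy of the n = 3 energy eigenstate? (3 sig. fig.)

E = 4.13

The infinite-well eigenfunctions ψ_n = √(2/L) sin(nπx/L) vanish at both walls, giving E_n = n²π²ℏ²/(2mL²).
E_3 = 3² × π² / (2 × 1 × 3.28²) = 4.128.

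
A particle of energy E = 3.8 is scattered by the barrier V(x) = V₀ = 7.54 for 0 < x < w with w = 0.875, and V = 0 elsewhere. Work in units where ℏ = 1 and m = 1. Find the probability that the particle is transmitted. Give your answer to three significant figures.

T = 0.0328

E < V₀: inside the barrier ψ ∝ e^{±κx} with κ = √(2m(V₀ − E))/ℏ = 2.735.
κw = 2.393, sinh(κw) = 5.428.
The exact tunnelling result is T⁻¹ = 1 + V₀² sinh²(κw) / [4E(V₀ − E)] = 30.46, so T = 0.0328.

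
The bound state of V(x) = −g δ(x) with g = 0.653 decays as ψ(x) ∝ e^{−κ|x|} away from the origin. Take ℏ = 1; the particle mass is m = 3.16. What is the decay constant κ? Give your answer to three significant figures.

Integrate −(ℏ²/2m)ψ'' − gδ(x)ψ = Eψ from −ε to +ε: the ψ'' term gives ψ'(0⁺) − ψ'(0⁻) and the δ term gives −(2mg/ℏ²)ψ(0).
With ψ ∝ e^{−κ|x|} this yields −2κ = −2mg/ℏ², so κ = mg/ℏ² = 2.063.

κ = 2.06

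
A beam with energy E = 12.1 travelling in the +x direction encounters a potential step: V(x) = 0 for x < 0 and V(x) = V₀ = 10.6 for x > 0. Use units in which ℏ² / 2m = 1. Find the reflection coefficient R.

R = 0.230

The wavenumbers are k₁ = √(2mE)/ℏ = 3.479 on the left and k₂ = √(2m(E − V₀))/ℏ = 1.225 on the right.
Continuity of ψ and ψ′ at the step yields the reflection amplitude r = (k₁ − k₂)/(k₁ + k₂) = 0.4792; thus R = |r|² = 0.2296, T = 0.7704.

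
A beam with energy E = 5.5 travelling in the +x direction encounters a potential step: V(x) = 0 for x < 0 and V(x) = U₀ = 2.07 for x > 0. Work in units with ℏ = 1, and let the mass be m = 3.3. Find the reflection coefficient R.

R = 0.0138

On each side the TISE gives plane waves with k = √(2m(E − V))/ℏ: k₁ = √(2·3.3·5.5) = 6.025, k₂ = √(2·3.3·3.43) = 4.758.
Continuity of ψ and ψ′ at the step yields the reflection amplitude r = (k₁ − k₂)/(k₁ + k₂) = 0.1175; thus R = |r|² = 0.01381, T = 0.9862.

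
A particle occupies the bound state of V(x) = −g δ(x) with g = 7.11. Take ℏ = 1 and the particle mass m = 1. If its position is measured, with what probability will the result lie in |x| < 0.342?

The normalised bound state is ψ = √κ e^{−κ|x|} with κ = mg/ℏ² = 7.110.
P(|x| < d) = ∫_{−d}^{d} κ e^{−2κ|x|} dx = 1 − e^{−2κd} = 1 − e^{−4.863} = 0.9923.

P = 0.992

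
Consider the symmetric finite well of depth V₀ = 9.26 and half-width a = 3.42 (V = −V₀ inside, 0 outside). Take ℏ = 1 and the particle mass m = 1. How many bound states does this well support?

The dimensionless depth is z₀ = a√(2mV₀)/ℏ = 3.42 × √(18.52) = 14.72.
The even/odd transcendental equations gain one root per π/2 in z₀, giving N = 1 + ⌊2z₀/π⌋ = 1 + ⌊9.370⌋ = 10.

N = 10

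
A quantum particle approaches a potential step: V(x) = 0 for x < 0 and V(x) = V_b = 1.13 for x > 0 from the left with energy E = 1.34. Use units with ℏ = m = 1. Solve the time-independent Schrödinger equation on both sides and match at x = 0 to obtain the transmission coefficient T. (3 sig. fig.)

T = 0.813

On each side the TISE gives plane waves with k = √(2m(E − V))/ℏ: k₁ = √(2·1·1.34) = 1.637, k₂ = √(2·1·0.21) = 0.6481.
Continuity of ψ and ψ′ at the step yields the reflection amplitude r = (k₁ − k₂)/(k₁ + k₂) = 0.4328; thus R = |r|² = 0.1873, T = 0.8127.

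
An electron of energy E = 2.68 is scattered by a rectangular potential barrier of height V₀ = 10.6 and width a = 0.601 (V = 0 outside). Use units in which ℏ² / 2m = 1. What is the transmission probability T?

E < V₀: inside the barrier ψ ∝ e^{±κx} with κ = √(2m(V₀ − E))/ℏ = 2.814.
κa = 1.691, sinh(κa) = 2.621.
Matching ψ, ψ′ at both faces gives T = [1 + V₀² sinh²(κa) / (4E(V₀ − E))]⁻¹ = 1/10.09 = 0.0991.

T = 0.0991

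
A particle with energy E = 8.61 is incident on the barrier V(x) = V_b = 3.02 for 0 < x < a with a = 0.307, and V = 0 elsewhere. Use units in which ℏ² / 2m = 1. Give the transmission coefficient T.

E > V_b: inside the barrier k₂ = √(2m(E − V_b))/ℏ = 2.364, k₂a = 0.7258.
Matching at both interfaces gives T⁻¹ = 1 + V_b² sin²(k₂a) / [4E(E − V_b)] = 1.021, hence T = 0.980.

T = 0.980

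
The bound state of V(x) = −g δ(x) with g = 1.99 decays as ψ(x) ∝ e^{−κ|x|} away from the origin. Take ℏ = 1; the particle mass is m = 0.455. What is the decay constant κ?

κ = 0.905

Integrate −(ℏ²/2m)ψ'' − gδ(x)ψ = Eψ from −ε to +ε: the ψ'' term gives ψ'(0⁺) − ψ'(0⁻) and the δ term gives −(2mg/ℏ²)ψ(0).
With ψ ∝ e^{−κ|x|} this yields −2κ = −2mg/ℏ², so κ = mg/ℏ² = 0.9055.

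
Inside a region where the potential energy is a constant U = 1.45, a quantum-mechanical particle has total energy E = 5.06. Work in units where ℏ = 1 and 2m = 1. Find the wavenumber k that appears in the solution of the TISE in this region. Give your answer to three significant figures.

With E > U the solution is oscillatory, ψ ∝ e^{±ikx} with k = √(2m(E − U))/ℏ.
k = √(2 × 0.5 × 3.61) = 1.900.

k = 1.90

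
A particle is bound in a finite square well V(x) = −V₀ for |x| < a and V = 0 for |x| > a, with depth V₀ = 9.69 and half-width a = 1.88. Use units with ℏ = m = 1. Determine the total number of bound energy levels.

The dimensionless depth is z₀ = a√(2mV₀)/ℏ = 1.88 × √(19.38) = 8.276.
The even/odd transcendental equations gain one root per π/2 in z₀, giving N = 1 + ⌊2z₀/π⌋ = 1 + ⌊5.269⌋ = 6.

N = 6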